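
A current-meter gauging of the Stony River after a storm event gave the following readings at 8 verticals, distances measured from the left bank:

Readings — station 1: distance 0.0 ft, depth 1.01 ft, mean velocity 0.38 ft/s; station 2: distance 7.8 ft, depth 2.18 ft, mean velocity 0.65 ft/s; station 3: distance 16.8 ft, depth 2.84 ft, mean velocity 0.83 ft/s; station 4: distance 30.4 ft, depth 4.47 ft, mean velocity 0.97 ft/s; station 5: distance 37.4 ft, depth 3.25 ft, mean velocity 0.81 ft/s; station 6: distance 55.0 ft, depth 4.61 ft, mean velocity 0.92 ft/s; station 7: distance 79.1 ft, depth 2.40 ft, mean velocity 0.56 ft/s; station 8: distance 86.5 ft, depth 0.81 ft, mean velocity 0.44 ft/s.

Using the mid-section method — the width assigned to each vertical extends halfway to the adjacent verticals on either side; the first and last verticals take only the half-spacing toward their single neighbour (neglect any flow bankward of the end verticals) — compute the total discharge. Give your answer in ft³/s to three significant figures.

w_1 = (7.8 − 0.0)/2 = 3.9 ft; q_1 = 0.38 × 1.01 × 3.9 = 1.497 ft³/s
w_2 = (16.8 − 0.0)/2 = 8.4 ft; q_2 = 0.65 × 2.18 × 8.4 = 11.90 ft³/s
w_3 = (30.4 − 7.8)/2 = 11.3 ft; q_3 = 0.83 × 2.84 × 11.3 = 26.64 ft³/s
w_4 = (37.4 − 16.8)/2 = 10.3 ft; q_4 = 0.97 × 4.47 × 10.3 = 44.66 ft³/s
w_5 = (55.0 − 30.4)/2 = 12.3 ft; q_5 = 0.81 × 3.25 × 12.3 = 32.38 ft³/s
w_6 = (79.1 − 37.4)/2 = 20.85 ft; q_6 = 0.92 × 4.61 × 20.85 = 88.43 ft³/s
w_7 = (86.5 − 55.0)/2 = 15.75 ft; q_7 = 0.56 × 2.40 × 15.75 = 21.17 ft³/s
w_8 = (86.5 − 79.1)/2 = 3.7 ft; q_8 = 0.44 × 0.81 × 3.7 = 1.319 ft³/s
Q = Σ qᵢ = 228.0 ft³/s

228 ft³/s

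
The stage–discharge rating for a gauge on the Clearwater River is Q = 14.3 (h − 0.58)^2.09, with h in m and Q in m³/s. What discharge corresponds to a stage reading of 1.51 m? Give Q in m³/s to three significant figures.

12.3 m³/s

Q = 14.3 × (1.51 − 0.58)^2.09 = 14.3 × 0.93^2.09 = 12.29 m³/s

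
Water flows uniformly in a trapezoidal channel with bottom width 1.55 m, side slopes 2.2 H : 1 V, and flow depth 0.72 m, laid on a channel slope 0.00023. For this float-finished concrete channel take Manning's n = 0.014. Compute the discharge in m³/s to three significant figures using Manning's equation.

1.43 m³/s

A = (b + z·y)·y = (1.55 + 2.2×0.72)×0.72 = 2.256 m²
P = b + 2y√(1+z²) = 1.55 + 2×0.72×√(1+2.2²) = 5.030 m
R = A/P = 2.256/5.030 = 0.4486 m
Q = (1/n)·A·R^(2/3)·S^(1/2) = (1/0.014) × 2.256 × 0.4486^(2/3) × 0.00023^(1/2) = 1.432 m³/s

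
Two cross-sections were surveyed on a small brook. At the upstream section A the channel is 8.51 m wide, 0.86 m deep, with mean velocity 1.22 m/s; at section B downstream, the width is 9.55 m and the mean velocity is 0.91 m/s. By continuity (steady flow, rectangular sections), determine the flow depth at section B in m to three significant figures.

1.03 m

Q = A₁V₁ = (8.51×0.86) × 1.22 = 8.929 m³/s
d₂ = Q/(b₂ V₂) = 8.929/(9.55×0.91) = 1.027 m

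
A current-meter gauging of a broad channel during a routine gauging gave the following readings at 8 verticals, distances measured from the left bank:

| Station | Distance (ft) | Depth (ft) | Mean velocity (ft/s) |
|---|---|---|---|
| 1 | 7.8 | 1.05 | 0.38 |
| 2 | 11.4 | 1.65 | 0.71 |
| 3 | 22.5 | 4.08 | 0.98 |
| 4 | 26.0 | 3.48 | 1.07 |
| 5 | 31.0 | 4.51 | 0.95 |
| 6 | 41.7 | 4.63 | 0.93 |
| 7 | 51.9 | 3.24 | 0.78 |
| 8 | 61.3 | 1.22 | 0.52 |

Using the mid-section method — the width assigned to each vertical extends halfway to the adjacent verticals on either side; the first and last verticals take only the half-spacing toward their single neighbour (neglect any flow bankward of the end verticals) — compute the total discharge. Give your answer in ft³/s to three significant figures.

161 ft³/s

w_1 = (11.4 − 7.8)/2 = 1.8 ft; q_1 = 0.38 × 1.05 × 1.8 = 0.7182 ft³/s
w_2 = (22.5 − 7.8)/2 = 7.35 ft; q_2 = 0.71 × 1.65 × 7.35 = 8.611 ft³/s
w_3 = (26.0 − 11.4)/2 = 7.3 ft; q_3 = 0.98 × 4.08 × 7.3 = 29.19 ft³/s
w_4 = (31.0 − 22.5)/2 = 4.25 ft; q_4 = 1.07 × 3.48 × 4.25 = 15.83 ft³/s
w_5 = (41.7 − 26.0)/2 = 7.85 ft; q_5 = 0.95 × 4.51 × 7.85 = 33.63 ft³/s
w_6 = (51.9 − 31.0)/2 = 10.45 ft; q_6 = 0.93 × 4.63 × 10.45 = 45.00 ft³/s
w_7 = (61.3 − 41.7)/2 = 9.8 ft; q_7 = 0.78 × 3.24 × 9.8 = 24.77 ft³/s
w_8 = (61.3 − 51.9)/2 = 4.7 ft; q_8 = 0.52 × 1.22 × 4.7 = 2.982 ft³/s
Q = Σ qᵢ = 160.7 ft³/s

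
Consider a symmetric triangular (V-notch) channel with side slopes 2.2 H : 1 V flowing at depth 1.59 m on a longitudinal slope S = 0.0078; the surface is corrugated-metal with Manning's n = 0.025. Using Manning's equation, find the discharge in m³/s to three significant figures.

A = z·y² = 2.2×1.59² = 5.562 m²
P = 2y√(1+z²) = 2×1.59×√(1+2.2²) = 7.685 m
R = A/P = 5.562/7.685 = 0.7237 m
Q = (1/n)·A·R^(2/3)·S^(1/2) = (1/0.025) × 5.562 × 0.7237^(2/3) × 0.0078^(1/2) = 15.84 m³/s

15.8 m³/s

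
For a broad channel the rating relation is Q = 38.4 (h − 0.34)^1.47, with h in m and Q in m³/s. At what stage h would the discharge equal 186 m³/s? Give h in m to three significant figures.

3.26 m

h − h₀ = (Q/C)^(1/b) = (186/38.4)^(1/1.47) = 2.925 m
h = 0.34 + 2.925 = 3.265 m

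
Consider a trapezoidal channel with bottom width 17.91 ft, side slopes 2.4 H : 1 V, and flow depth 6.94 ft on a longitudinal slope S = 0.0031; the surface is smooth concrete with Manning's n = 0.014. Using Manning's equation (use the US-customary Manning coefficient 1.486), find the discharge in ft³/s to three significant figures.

A = (b + z·y)·y = (17.91 + 2.4×6.94)×6.94 = 239.9 ft²
P = b + 2y√(1+z²) = 17.91 + 2×6.94×√(1+2.4²) = 54.00 ft
R = A/P = 239.9/54.00 = 4.443 ft
Q = (1.486/n)·A·R^(2/3)·S^(1/2) = (1.486/0.014) × 239.9 × 4.443^(2/3) × 0.0031^(1/2) = 3831 ft³/s

3830 ft³/s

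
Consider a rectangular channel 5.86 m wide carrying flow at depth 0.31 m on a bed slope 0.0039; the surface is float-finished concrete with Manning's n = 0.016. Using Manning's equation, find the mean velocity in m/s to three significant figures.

A = b·y = 5.86 × 0.31 = 1.817 m²
P = b + 2y = 5.86 + 2×0.31 = 6.480 m
R = A/P = 1.817/6.480 = 0.2803 m
Q = (1/n)·A·R^(2/3)·S^(1/2) = (1/0.016) × 1.817 × 0.2803^(2/3) × 0.0039^(1/2) = 3.037 m³/s
V = Q/A = 3.037/1.817 = 1.672 m/s

1.67 m/s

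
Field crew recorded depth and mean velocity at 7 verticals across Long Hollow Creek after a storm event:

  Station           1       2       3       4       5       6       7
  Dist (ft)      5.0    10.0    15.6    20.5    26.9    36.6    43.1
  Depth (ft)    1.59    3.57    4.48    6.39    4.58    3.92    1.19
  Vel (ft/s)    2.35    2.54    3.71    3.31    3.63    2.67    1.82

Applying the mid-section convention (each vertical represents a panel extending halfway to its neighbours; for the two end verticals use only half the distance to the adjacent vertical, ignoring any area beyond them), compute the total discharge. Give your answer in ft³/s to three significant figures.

490 ft³/s

w_1 = (10.0 − 5.0)/2 = 2.5 ft; q_1 = 2.35 × 1.59 × 2.5 = 9.341 ft³/s
w_2 = (15.6 − 5.0)/2 = 5.3 ft; q_2 = 2.54 × 3.57 × 5.3 = 48.06 ft³/s
w_3 = (20.5 − 10.0)/2 = 5.25 ft; q_3 = 3.71 × 4.48 × 5.25 = 87.26 ft³/s
w_4 = (26.9 − 15.6)/2 = 5.65 ft; q_4 = 3.31 × 6.39 × 5.65 = 119.5 ft³/s
w_5 = (36.6 − 20.5)/2 = 8.05 ft; q_5 = 3.63 × 4.58 × 8.05 = 133.8 ft³/s
w_6 = (43.1 − 26.9)/2 = 8.1 ft; q_6 = 2.67 × 3.92 × 8.1 = 84.78 ft³/s
w_7 = (43.1 − 36.6)/2 = 3.25 ft; q_7 = 1.82 × 1.19 × 3.25 = 7.039 ft³/s
Q = Σ qᵢ = 489.8 ft³/s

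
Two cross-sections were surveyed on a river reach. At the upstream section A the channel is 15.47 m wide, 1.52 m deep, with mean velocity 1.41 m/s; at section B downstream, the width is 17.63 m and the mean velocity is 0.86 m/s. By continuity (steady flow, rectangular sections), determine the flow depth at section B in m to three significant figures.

Q = A₁V₁ = (15.47×1.52) × 1.41 = 33.16 m³/s
d₂ = Q/(b₂ V₂) = 33.16/(17.63×0.86) = 2.187 m

2.19 m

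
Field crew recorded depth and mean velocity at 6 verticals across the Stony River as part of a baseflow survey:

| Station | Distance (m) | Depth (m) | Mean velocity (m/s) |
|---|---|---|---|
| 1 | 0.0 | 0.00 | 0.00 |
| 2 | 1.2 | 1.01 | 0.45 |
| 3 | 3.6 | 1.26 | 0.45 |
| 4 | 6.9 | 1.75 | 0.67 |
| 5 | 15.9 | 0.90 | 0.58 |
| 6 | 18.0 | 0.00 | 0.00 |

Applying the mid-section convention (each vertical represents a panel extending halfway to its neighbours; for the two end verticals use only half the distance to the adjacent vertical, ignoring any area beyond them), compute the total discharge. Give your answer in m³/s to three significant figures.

w_2 = (3.6 − 0.0)/2 = 1.8 m; q_2 = 0.45 × 1.01 × 1.8 = 0.8181 m³/s
w_3 = (6.9 − 1.2)/2 = 2.85 m; q_3 = 0.45 × 1.26 × 2.85 = 1.616 m³/s
w_4 = (15.9 − 3.6)/2 = 6.15 m; q_4 = 0.67 × 1.75 × 6.15 = 7.211 m³/s
w_5 = (18.0 − 6.9)/2 = 5.55 m; q_5 = 0.58 × 0.90 × 5.55 = 2.897 m³/s
Stations 1, 6 contribute zero (depth or velocity is 0).
Q = Σ qᵢ = 12.54 m³/s

12.5 m³/s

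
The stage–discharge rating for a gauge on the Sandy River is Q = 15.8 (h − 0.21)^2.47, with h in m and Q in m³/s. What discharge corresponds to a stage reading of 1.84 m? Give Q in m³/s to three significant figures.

Q = 15.8 × (1.84 − 0.21)^2.47 = 15.8 × 1.63^2.47 = 52.82 m³/s

52.8 m³/s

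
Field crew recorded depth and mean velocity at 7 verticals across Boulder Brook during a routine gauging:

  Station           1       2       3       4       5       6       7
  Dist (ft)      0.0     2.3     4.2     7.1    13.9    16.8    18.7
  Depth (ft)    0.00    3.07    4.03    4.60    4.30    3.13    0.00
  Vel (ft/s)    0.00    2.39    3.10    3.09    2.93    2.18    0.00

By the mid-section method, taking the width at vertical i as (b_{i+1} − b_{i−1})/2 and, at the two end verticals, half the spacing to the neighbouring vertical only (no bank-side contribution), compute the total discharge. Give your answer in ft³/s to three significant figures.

192 ft³/s

w_2 = (4.2 − 0.0)/2 = 2.1 ft; q_2 = 2.39 × 3.07 × 2.1 = 15.41 ft³/s
w_3 = (7.1 − 2.3)/2 = 2.4 ft; q_3 = 3.10 × 4.03 × 2.4 = 29.98 ft³/s
w_4 = (13.9 − 4.2)/2 = 4.85 ft; q_4 = 3.09 × 4.60 × 4.85 = 68.94 ft³/s
w_5 = (16.8 − 7.1)/2 = 4.85 ft; q_5 = 2.93 × 4.30 × 4.85 = 61.11 ft³/s
w_6 = (18.7 − 13.9)/2 = 2.4 ft; q_6 = 2.18 × 3.13 × 2.4 = 16.38 ft³/s
Stations 1, 7 contribute zero (depth or velocity is 0).
Q = Σ qᵢ = 191.8 ft³/s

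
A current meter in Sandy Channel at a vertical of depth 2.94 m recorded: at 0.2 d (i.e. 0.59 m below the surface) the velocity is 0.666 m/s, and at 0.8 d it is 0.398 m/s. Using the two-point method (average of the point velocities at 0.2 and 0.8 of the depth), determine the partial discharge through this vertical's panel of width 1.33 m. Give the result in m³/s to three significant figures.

v̄ = (0.666 + 0.398) / 2 = 0.5320 m/s
q = v̄ × d × w = 0.5320 × 2.94 × 1.33 = 2.080 m³/s

2.08 m³/s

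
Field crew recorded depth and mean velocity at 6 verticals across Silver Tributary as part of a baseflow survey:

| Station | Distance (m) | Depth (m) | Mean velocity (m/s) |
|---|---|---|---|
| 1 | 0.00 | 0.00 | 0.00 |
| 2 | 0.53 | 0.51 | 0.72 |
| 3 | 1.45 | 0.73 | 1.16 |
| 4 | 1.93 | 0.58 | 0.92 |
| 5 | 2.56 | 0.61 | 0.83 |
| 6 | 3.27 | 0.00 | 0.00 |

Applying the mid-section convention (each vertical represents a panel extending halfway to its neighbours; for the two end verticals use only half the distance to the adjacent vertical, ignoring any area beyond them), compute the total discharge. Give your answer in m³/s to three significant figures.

w_2 = (1.45 − 0.00)/2 = 0.725 m; q_2 = 0.72 × 0.51 × 0.725 = 0.2662 m³/s
w_3 = (1.93 − 0.53)/2 = 0.7 m; q_3 = 1.16 × 0.73 × 0.7 = 0.5928 m³/s
w_4 = (2.56 − 1.45)/2 = 0.555 m; q_4 = 0.92 × 0.58 × 0.555 = 0.2961 m³/s
w_5 = (3.27 − 1.93)/2 = 0.67 m; q_5 = 0.83 × 0.61 × 0.67 = 0.3392 m³/s
Stations 1, 6 contribute zero (depth or velocity is 0).
Q = Σ qᵢ = 1.494 m³/s

1.49 m³/s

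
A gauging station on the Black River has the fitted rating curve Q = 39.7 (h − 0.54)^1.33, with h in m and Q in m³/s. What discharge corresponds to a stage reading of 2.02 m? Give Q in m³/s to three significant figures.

66.9 m³/s

Q = 39.7 × (2.02 − 0.54)^1.33 = 39.7 × 1.48^1.33 = 66.87 m³/s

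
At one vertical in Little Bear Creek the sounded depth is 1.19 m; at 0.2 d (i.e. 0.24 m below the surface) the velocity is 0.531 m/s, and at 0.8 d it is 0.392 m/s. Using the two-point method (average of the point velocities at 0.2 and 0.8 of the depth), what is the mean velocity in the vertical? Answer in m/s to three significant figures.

0.462 m/s

v̄ = (0.531 + 0.392) / 2 = 0.4615 m/s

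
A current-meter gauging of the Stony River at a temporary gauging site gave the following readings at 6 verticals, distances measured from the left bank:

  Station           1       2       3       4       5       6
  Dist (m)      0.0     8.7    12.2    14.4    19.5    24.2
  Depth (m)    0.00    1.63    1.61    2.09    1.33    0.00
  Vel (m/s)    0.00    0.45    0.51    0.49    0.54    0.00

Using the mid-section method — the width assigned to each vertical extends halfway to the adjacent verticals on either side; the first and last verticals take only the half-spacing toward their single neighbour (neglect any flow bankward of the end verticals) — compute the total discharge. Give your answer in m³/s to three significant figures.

w_2 = (12.2 − 0.0)/2 = 6.1 m; q_2 = 0.45 × 1.63 × 6.1 = 4.474 m³/s
w_3 = (14.4 − 8.7)/2 = 2.85 m; q_3 = 0.51 × 1.61 × 2.85 = 2.340 m³/s
w_4 = (19.5 − 12.2)/2 = 3.65 m; q_4 = 0.49 × 2.09 × 3.65 = 3.738 m³/s
w_5 = (24.2 − 14.4)/2 = 4.9 m; q_5 = 0.54 × 1.33 × 4.9 = 3.519 m³/s
Stations 1, 6 contribute zero (depth or velocity is 0).
Q = Σ qᵢ = 14.07 m³/s

14.1 m³/s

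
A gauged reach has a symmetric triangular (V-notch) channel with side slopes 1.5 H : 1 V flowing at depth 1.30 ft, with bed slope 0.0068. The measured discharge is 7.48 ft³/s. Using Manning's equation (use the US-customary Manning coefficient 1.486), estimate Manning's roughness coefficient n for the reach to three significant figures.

A = z·y² = 1.5×1.30² = 2.535 ft²
P = 2y√(1+z²) = 2×1.30×√(1+1.5²) = 4.687 ft
R = A/P = 2.535/4.687 = 0.5408 ft
n = (1.486/Q)·A·R^(2/3)·S^(1/2) = (1.486/7.48) × 2.535 × 0.6638 × 0.08246 = 0.02757

0.0276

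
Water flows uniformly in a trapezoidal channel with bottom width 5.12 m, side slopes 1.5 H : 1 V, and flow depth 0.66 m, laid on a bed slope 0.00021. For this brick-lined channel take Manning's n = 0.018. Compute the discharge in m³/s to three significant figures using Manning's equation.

2.15 m³/s

A = (b + z·y)·y = (5.12 + 1.5×0.66)×0.66 = 4.033 m²
P = b + 2y√(1+z²) = 5.12 + 2×0.66×√(1+1.5²) = 7.500 m
R = A/P = 4.033/7.500 = 0.5377 m
Q = (1/n)·A·R^(2/3)·S^(1/2) = (1/0.018) × 4.033 × 0.5377^(2/3) × 0.00021^(1/2) = 2.147 m³/s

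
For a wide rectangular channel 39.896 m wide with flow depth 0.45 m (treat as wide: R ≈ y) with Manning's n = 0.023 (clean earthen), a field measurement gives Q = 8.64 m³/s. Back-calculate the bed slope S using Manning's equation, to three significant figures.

0.000355

A = b·y = 39.896 × 0.45 = 17.95 m²
Wide channel: R ≈ y = 0.45 m
S = (Q·n / (1·A·R^(2/3)))² = (8.64×0.023 / (1×17.95×0.5872))² = 0.0003553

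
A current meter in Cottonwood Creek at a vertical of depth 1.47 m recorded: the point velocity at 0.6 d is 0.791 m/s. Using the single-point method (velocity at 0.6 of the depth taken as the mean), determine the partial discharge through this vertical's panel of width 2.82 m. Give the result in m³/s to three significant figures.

v̄ = v₀.₆ = 0.791 m/s
q = v̄ × d × w = 0.7910 × 1.47 × 2.82 = 3.279 m³/s

3.28 m³/s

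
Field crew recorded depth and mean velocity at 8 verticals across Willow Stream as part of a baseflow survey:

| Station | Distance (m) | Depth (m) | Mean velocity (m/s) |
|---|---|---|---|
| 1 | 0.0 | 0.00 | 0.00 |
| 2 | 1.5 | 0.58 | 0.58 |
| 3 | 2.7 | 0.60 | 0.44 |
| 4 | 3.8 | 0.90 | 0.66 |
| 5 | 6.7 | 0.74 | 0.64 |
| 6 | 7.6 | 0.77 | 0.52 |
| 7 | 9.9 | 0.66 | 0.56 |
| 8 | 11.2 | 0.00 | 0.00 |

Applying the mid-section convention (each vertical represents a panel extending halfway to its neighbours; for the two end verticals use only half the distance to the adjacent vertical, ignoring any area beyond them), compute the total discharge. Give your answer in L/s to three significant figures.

w_2 = (2.7 − 0.0)/2 = 1.35 m; q_2 = 0.58 × 0.58 × 1.35 = 0.4541 m³/s
w_3 = (3.8 − 1.5)/2 = 1.15 m; q_3 = 0.44 × 0.60 × 1.15 = 0.3036 m³/s
w_4 = (6.7 − 2.7)/2 = 2 m; q_4 = 0.66 × 0.90 × 2 = 1.188 m³/s
w_5 = (7.6 − 3.8)/2 = 1.9 m; q_5 = 0.64 × 0.74 × 1.9 = 0.8998 m³/s
w_6 = (9.9 − 6.7)/2 = 1.6 m; q_6 = 0.52 × 0.77 × 1.6 = 0.6406 m³/s
w_7 = (11.2 − 7.6)/2 = 1.8 m; q_7 = 0.56 × 0.66 × 1.8 = 0.6653 m³/s
Stations 1, 8 contribute zero (depth or velocity is 0).
Q = Σ qᵢ = 4.152 m³/s
= 4.152 × 1000 = 4152 L/s

4150 L/s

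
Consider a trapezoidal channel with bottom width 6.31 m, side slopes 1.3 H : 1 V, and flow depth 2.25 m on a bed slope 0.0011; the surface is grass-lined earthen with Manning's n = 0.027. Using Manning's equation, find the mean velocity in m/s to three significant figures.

A = (b + z·y)·y = (6.31 + 1.3×2.25)×2.25 = 20.78 m²
P = b + 2y√(1+z²) = 6.31 + 2×2.25×√(1+1.3²) = 13.69 m
R = A/P = 20.78/13.69 = 1.518 m
Q = (1/n)·A·R^(2/3)·S^(1/2) = (1/0.027) × 20.78 × 1.518^(2/3) × 0.0011^(1/2) = 33.71 m³/s
V = Q/A = 33.71/20.78 = 1.622 m/s

1.62 m/s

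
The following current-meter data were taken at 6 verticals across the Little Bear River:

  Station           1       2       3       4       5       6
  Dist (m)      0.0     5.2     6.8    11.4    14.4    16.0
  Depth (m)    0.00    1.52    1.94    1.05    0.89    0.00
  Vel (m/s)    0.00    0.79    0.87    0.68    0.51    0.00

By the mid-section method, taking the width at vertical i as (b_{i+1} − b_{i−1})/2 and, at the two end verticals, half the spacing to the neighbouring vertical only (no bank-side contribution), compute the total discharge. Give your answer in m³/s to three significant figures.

w_2 = (6.8 − 0.0)/2 = 3.4 m; q_2 = 0.79 × 1.52 × 3.4 = 4.083 m³/s
w_3 = (11.4 − 5.2)/2 = 3.1 m; q_3 = 0.87 × 1.94 × 3.1 = 5.232 m³/s
w_4 = (14.4 − 6.8)/2 = 3.8 m; q_4 = 0.68 × 1.05 × 3.8 = 2.713 m³/s
w_5 = (16.0 − 11.4)/2 = 2.3 m; q_5 = 0.51 × 0.89 × 2.3 = 1.044 m³/s
Stations 1, 6 contribute zero (depth or velocity is 0).
Q = Σ qᵢ = 13.07 m³/s

13.1 m³/s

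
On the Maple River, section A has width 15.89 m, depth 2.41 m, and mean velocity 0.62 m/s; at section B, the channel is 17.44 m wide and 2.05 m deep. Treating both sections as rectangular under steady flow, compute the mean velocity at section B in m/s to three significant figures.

Q = A₁V₁ = (15.89×2.41) × 0.62 = 23.74 m³/s
A₂ = 17.44 × 2.05 = 35.75 m²
V₂ = Q/A₂ = 23.74/35.75 = 0.6641 m/s

0.664 m/s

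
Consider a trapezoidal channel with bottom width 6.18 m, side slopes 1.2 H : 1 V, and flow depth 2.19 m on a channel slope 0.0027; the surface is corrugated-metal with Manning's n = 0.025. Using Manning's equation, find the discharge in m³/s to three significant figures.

A = (b + z·y)·y = (6.18 + 1.2×2.19)×2.19 = 19.29 m²
P = b + 2y√(1+z²) = 6.18 + 2×2.19×√(1+1.2²) = 13.02 m
R = A/P = 19.29/13.02 = 1.481 m
Q = (1/n)·A·R^(2/3)·S^(1/2) = (1/0.025) × 19.29 × 1.481^(2/3) × 0.0027^(1/2) = 52.10 m³/s

52.1 m³/s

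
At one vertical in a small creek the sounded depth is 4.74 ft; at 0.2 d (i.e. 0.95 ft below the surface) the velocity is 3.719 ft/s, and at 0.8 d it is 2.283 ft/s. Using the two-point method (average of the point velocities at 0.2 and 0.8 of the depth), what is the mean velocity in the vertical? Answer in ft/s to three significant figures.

v̄ = (3.719 + 2.283) / 2 = 3.001 ft/s

3.00 ft/s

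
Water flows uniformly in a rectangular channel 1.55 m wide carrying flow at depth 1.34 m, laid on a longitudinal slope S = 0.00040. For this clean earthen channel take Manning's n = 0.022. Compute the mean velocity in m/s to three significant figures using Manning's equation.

A = b·y = 1.55 × 1.34 = 2.077 m²
P = b + 2y = 1.55 + 2×1.34 = 4.230 m
R = A/P = 2.077/4.230 = 0.4910 m
Q = (1/n)·A·R^(2/3)·S^(1/2) = (1/0.022) × 2.077 × 0.4910^(2/3) × 0.00040^(1/2) = 1.175 m³/s
V = Q/A = 1.175/2.077 = 0.5658 m/s

0.566 m/s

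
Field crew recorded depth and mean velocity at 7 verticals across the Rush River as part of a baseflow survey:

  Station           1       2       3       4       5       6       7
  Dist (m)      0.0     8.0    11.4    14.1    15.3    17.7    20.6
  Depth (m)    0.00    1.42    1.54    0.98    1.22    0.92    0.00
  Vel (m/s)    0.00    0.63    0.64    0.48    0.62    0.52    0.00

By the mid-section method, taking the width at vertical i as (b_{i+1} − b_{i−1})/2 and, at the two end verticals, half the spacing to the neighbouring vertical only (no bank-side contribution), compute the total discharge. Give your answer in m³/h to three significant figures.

w_2 = (11.4 − 0.0)/2 = 5.7 m; q_2 = 0.63 × 1.42 × 5.7 = 5.099 m³/s
w_3 = (14.1 − 8.0)/2 = 3.05 m; q_3 = 0.64 × 1.54 × 3.05 = 3.006 m³/s
w_4 = (15.3 − 11.4)/2 = 1.95 m; q_4 = 0.48 × 0.98 × 1.95 = 0.9173 m³/s
w_5 = (17.7 − 14.1)/2 = 1.8 m; q_5 = 0.62 × 1.22 × 1.8 = 1.362 m³/s
w_6 = (20.6 − 15.3)/2 = 2.65 m; q_6 = 0.52 × 0.92 × 2.65 = 1.268 m³/s
Stations 1, 7 contribute zero (depth or velocity is 0).
Q = Σ qᵢ = 11.65 m³/s
= 11.65 × 3600 = 41950 m³/h

41900 m³/h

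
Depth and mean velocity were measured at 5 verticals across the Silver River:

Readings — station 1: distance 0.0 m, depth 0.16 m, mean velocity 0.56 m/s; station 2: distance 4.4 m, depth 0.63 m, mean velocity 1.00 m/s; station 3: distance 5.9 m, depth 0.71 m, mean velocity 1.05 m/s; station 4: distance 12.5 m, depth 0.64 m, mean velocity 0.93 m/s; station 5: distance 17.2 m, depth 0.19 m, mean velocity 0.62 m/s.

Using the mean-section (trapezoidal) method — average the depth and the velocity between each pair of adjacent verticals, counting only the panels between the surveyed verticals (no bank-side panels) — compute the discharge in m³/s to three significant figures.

Panel 1-2: Δb = 4.4 m, d̄ = (0.16+0.63)/2 = 0.395, v̄ = (0.56+1.00)/2 = 0.78 → q = 4.4×0.395×0.78 = 1.356 m³/s
Panel 2-3: Δb = 1.5 m, d̄ = (0.63+0.71)/2 = 0.67, v̄ = (1.00+1.05)/2 = 1.025 → q = 1.5×0.67×1.025 = 1.030 m³/s
Panel 3-4: Δb = 6.6 m, d̄ = (0.71+0.64)/2 = 0.675, v̄ = (1.05+0.93)/2 = 0.99 → q = 6.6×0.675×0.99 = 4.410 m³/s
Panel 4-5: Δb = 4.7 m, d̄ = (0.64+0.19)/2 = 0.415, v̄ = (0.93+0.62)/2 = 0.775 → q = 4.7×0.415×0.775 = 1.512 m³/s
Q = Σ q = 8.308 m³/s

8.31 m³/s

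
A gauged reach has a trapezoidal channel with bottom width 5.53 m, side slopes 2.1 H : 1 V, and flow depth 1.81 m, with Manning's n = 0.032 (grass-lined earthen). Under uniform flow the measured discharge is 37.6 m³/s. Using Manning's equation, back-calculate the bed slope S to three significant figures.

A = (b + z·y)·y = (5.53 + 2.1×1.81)×1.81 = 16.89 m²
P = b + 2y√(1+z²) = 5.53 + 2×1.81×√(1+2.1²) = 13.95 m
R = A/P = 16.89/13.95 = 1.211 m
S = (Q·n / (1·A·R^(2/3)))² = (37.6×0.032 / (1×16.89×1.136))² = 0.003933

0.00393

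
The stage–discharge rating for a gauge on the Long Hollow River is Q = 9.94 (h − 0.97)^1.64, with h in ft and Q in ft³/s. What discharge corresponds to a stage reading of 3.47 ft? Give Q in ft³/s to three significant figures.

Q = 9.94 × (3.47 − 0.97)^1.64 = 9.94 × 2.5^1.64 = 44.67 ft³/s

44.7 ft³/s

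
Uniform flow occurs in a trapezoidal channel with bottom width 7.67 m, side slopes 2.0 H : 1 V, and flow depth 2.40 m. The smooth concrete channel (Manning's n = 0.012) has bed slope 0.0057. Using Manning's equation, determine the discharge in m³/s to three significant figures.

260 m³/s

A = (b + z·y)·y = (7.67 + 2.0×2.40)×2.40 = 29.93 m²
P = b + 2y√(1+z²) = 7.67 + 2×2.40×√(1+2.0²) = 18.40 m
R = A/P = 29.93/18.40 = 1.626 m
Q = (1/n)·A·R^(2/3)·S^(1/2) = (1/0.012) × 29.93 × 1.626^(2/3) × 0.0057^(1/2) = 260.4 m³/s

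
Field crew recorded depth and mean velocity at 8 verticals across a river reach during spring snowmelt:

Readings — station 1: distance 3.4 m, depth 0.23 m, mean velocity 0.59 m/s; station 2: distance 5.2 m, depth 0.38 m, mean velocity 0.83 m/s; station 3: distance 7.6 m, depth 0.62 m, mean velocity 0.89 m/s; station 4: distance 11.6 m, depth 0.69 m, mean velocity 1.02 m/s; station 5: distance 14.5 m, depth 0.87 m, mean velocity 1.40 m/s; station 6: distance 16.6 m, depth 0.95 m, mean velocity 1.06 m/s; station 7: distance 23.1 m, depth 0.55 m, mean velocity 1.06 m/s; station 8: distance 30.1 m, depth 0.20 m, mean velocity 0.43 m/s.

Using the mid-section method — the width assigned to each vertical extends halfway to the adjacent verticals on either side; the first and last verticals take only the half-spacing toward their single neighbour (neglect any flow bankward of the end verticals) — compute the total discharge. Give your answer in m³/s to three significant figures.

16.6 m³/s

w_1 = (5.2 − 3.4)/2 = 0.9 m; q_1 = 0.59 × 0.23 × 0.9 = 0.1221 m³/s
w_2 = (7.6 − 3.4)/2 = 2.1 m; q_2 = 0.83 × 0.38 × 2.1 = 0.6623 m³/s
w_3 = (11.6 − 5.2)/2 = 3.2 m; q_3 = 0.89 × 0.62 × 3.2 = 1.766 m³/s
w_4 = (14.5 − 7.6)/2 = 3.45 m; q_4 = 1.02 × 0.69 × 3.45 = 2.428 m³/s
w_5 = (16.6 − 11.6)/2 = 2.5 m; q_5 = 1.40 × 0.87 × 2.5 = 3.045 m³/s
w_6 = (23.1 − 14.5)/2 = 4.3 m; q_6 = 1.06 × 0.95 × 4.3 = 4.330 m³/s
w_7 = (30.1 − 16.6)/2 = 6.75 m; q_7 = 1.06 × 0.55 × 6.75 = 3.935 m³/s
w_8 = (30.1 − 23.1)/2 = 3.5 m; q_8 = 0.43 × 0.20 × 3.5 = 0.3010 m³/s
Q = Σ qᵢ = 16.59 m³/s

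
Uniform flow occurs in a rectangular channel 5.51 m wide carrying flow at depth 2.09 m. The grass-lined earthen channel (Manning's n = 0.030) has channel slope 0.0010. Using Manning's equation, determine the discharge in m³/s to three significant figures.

13.6 m³/s

A = b·y = 5.51 × 2.09 = 11.52 m²
P = b + 2y = 5.51 + 2×2.09 = 9.690 m
R = A/P = 11.52/9.690 = 1.188 m
Q = (1/n)·A·R^(2/3)·S^(1/2) = (1/0.030) × 11.52 × 1.188^(2/3) × 0.0010^(1/2) = 13.62 m³/s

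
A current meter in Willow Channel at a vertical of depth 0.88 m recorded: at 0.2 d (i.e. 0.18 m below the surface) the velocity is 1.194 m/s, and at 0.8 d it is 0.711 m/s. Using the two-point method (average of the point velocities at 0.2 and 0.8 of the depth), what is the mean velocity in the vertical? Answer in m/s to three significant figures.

0.953 m/s

v̄ = (1.194 + 0.711) / 2 = 0.9525 m/s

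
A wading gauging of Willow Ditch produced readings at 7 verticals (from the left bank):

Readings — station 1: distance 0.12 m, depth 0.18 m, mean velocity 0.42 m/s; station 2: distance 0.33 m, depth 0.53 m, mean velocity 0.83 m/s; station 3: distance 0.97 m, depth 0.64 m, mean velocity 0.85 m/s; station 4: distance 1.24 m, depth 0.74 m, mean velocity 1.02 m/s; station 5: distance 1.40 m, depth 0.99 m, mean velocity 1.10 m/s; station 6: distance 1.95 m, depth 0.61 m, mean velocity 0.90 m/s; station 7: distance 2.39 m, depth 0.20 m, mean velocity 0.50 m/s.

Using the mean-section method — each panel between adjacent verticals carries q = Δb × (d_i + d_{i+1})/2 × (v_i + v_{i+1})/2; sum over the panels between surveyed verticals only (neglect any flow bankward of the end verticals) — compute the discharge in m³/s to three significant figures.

1.25 m³/s

Panel 1-2: Δb = 0.21 m, d̄ = (0.18+0.53)/2 = 0.355, v̄ = (0.42+0.83)/2 = 0.625 → q = 0.21×0.355×0.625 = 0.04659 m³/s
Panel 2-3: Δb = 0.64 m, d̄ = (0.53+0.64)/2 = 0.585, v̄ = (0.83+0.85)/2 = 0.84 → q = 0.64×0.585×0.84 = 0.3145 m³/s
Panel 3-4: Δb = 0.27 m, d̄ = (0.64+0.74)/2 = 0.69, v̄ = (0.85+1.02)/2 = 0.935 → q = 0.27×0.69×0.935 = 0.1742 m³/s
Panel 4-5: Δb = 0.16 m, d̄ = (0.74+0.99)/2 = 0.865, v̄ = (1.02+1.10)/2 = 1.06 → q = 0.16×0.865×1.06 = 0.1467 m³/s
Panel 5-6: Δb = 0.55 m, d̄ = (0.99+0.61)/2 = 0.8, v̄ = (1.10+0.90)/2 = 1 → q = 0.55×0.8×1 = 0.4400 m³/s
Panel 6-7: Δb = 0.44 m, d̄ = (0.61+0.20)/2 = 0.405, v̄ = (0.90+0.50)/2 = 0.7 → q = 0.44×0.405×0.7 = 0.1247 m³/s
Q = Σ q = 1.247 m³/s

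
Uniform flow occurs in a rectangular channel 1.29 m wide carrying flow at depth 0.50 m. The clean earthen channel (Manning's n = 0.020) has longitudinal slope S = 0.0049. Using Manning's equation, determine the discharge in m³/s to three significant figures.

0.970 m³/s

A = b·y = 1.29 × 0.50 = 0.6450 m²
P = b + 2y = 1.29 + 2×0.50 = 2.290 m
R = A/P = 0.6450/2.290 = 0.2817 m
Q = (1/n)·A·R^(2/3)·S^(1/2) = (1/0.020) × 0.6450 × 0.2817^(2/3) × 0.0049^(1/2) = 0.9700 m³/s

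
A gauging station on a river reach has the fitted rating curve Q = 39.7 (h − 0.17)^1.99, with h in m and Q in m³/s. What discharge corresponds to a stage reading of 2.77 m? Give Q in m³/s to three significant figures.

266 m³/s

Q = 39.7 × (2.77 − 0.17)^1.99 = 39.7 × 2.6^1.99 = 265.8 m³/s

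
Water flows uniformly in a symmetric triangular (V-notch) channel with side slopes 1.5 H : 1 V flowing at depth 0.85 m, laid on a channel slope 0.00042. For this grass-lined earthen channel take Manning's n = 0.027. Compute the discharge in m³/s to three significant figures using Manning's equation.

0.411 m³/s

A = z·y² = 1.5×0.85² = 1.084 m²
P = 2y√(1+z²) = 2×0.85×√(1+1.5²) = 3.065 m
R = A/P = 1.084/3.065 = 0.3536 m
Q = (1/n)·A·R^(2/3)·S^(1/2) = (1/0.027) × 1.084 × 0.3536^(2/3) × 0.00042^(1/2) = 0.4114 m³/s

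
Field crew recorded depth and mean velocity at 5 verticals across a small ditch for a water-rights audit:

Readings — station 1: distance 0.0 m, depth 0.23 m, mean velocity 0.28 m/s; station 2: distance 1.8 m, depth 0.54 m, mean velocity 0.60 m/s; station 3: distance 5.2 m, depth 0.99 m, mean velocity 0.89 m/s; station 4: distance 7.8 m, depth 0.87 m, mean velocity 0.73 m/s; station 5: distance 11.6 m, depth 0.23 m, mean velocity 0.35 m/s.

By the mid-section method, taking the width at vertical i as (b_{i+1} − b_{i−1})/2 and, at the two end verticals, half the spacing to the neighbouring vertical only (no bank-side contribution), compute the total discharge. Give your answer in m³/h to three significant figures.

20600 m³/h

w_1 = (1.8 − 0.0)/2 = 0.9 m; q_1 = 0.28 × 0.23 × 0.9 = 0.05796 m³/s
w_2 = (5.2 − 0.0)/2 = 2.6 m; q_2 = 0.60 × 0.54 × 2.6 = 0.8424 m³/s
w_3 = (7.8 − 1.8)/2 = 3 m; q_3 = 0.89 × 0.99 × 3 = 2.643 m³/s
w_4 = (11.6 − 5.2)/2 = 3.2 m; q_4 = 0.73 × 0.87 × 3.2 = 2.032 m³/s
w_5 = (11.6 − 7.8)/2 = 1.9 m; q_5 = 0.35 × 0.23 × 1.9 = 0.1530 m³/s
Q = Σ qᵢ = 5.729 m³/s
= 5.729 × 3600 = 20620 m³/h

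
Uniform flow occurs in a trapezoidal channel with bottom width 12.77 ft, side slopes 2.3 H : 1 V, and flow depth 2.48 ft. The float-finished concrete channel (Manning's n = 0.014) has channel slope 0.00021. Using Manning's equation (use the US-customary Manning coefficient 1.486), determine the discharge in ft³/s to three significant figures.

A = (b + z·y)·y = (12.77 + 2.3×2.48)×2.48 = 45.82 ft²
P = b + 2y√(1+z²) = 12.77 + 2×2.48×√(1+2.3²) = 25.21 ft
R = A/P = 45.82/25.21 = 1.817 ft
Q = (1.486/n)·A·R^(2/3)·S^(1/2) = (1.486/0.014) × 45.82 × 1.817^(2/3) × 0.00021^(1/2) = 104.9 ft³/s

105 ft³/s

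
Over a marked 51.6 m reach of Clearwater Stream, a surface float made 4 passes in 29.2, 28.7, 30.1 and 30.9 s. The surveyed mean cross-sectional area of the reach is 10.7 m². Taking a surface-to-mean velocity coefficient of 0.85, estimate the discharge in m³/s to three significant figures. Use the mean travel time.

15.8 m³/s

t̄ = (29.2 + 28.7 + 30.1 + 30.9) / 4 = 29.725 s
v_surface = L / t̄ = 51.6 / 29.725 = 1.736 m/s
v_mean = 0.85 × 1.736 = 1.476 m/s
Q = A × v_mean = 10.7 × 1.476 = 15.79 m³/s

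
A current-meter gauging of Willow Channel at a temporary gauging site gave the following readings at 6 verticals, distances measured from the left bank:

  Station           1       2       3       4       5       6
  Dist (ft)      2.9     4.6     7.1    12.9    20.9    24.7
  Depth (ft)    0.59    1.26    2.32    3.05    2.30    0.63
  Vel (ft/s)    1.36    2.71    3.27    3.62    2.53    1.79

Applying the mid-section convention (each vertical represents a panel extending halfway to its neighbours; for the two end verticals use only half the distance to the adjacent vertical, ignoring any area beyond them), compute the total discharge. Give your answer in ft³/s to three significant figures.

152 ft³/s

w_1 = (4.6 − 2.9)/2 = 0.85 ft; q_1 = 1.36 × 0.59 × 0.85 = 0.6820 ft³/s
w_2 = (7.1 − 2.9)/2 = 2.1 ft; q_2 = 2.71 × 1.26 × 2.1 = 7.171 ft³/s
w_3 = (12.9 − 4.6)/2 = 4.15 ft; q_3 = 3.27 × 2.32 × 4.15 = 31.48 ft³/s
w_4 = (20.9 − 7.1)/2 = 6.9 ft; q_4 = 3.62 × 3.05 × 6.9 = 76.18 ft³/s
w_5 = (24.7 − 12.9)/2 = 5.9 ft; q_5 = 2.53 × 2.30 × 5.9 = 34.33 ft³/s
w_6 = (24.7 − 20.9)/2 = 1.9 ft; q_6 = 1.79 × 0.63 × 1.9 = 2.143 ft³/s
Q = Σ qᵢ = 152.0 ft³/s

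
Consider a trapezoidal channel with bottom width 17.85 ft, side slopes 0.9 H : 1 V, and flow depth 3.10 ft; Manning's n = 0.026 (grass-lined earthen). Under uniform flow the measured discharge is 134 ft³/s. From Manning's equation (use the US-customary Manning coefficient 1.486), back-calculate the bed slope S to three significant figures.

0.000408

A = (b + z·y)·y = (17.85 + 0.9×3.10)×3.10 = 63.98 ft²
P = b + 2y√(1+z²) = 17.85 + 2×3.10×√(1+0.9²) = 26.19 ft
R = A/P = 63.98/26.19 = 2.443 ft
S = (Q·n / (1.486·A·R^(2/3)))² = (134×0.026 / (1.486×63.98×1.814))² = 0.0004081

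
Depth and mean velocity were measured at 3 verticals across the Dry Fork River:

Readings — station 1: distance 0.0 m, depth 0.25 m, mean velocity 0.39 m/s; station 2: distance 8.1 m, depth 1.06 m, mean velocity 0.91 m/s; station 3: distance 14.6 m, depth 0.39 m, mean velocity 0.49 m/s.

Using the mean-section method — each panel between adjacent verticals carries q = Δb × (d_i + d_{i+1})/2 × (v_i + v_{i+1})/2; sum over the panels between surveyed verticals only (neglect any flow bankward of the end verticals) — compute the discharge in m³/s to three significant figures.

Panel 1-2: Δb = 8.1 m, d̄ = (0.25+1.06)/2 = 0.655, v̄ = (0.39+0.91)/2 = 0.65 → q = 8.1×0.655×0.65 = 3.449 m³/s
Panel 2-3: Δb = 6.5 m, d̄ = (1.06+0.39)/2 = 0.725, v̄ = (0.91+0.49)/2 = 0.7 → q = 6.5×0.725×0.7 = 3.299 m³/s
Q = Σ q = 6.747 m³/s

6.75 m³/s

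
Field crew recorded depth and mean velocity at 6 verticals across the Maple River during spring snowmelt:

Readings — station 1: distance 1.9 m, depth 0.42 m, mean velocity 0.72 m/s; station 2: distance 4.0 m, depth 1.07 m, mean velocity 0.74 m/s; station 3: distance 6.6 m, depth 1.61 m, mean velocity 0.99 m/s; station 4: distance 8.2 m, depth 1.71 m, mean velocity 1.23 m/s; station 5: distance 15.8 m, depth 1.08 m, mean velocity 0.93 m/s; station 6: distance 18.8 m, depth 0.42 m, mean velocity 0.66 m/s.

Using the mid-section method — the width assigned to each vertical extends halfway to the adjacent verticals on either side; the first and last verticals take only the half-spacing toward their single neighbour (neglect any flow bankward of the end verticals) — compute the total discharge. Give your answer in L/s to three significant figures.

20900 L/s

w_1 = (4.0 − 1.9)/2 = 1.05 m; q_1 = 0.72 × 0.42 × 1.05 = 0.3175 m³/s
w_2 = (6.6 − 1.9)/2 = 2.35 m; q_2 = 0.74 × 1.07 × 2.35 = 1.861 m³/s
w_3 = (8.2 − 4.0)/2 = 2.1 m; q_3 = 0.99 × 1.61 × 2.1 = 3.347 m³/s
w_4 = (15.8 − 6.6)/2 = 4.6 m; q_4 = 1.23 × 1.71 × 4.6 = 9.675 m³/s
w_5 = (18.8 − 8.2)/2 = 5.3 m; q_5 = 0.93 × 1.08 × 5.3 = 5.323 m³/s
w_6 = (18.8 − 15.8)/2 = 1.5 m; q_6 = 0.66 × 0.42 × 1.5 = 0.4158 m³/s
Q = Σ qᵢ = 20.94 m³/s
= 20.94 × 1000 = 20940 L/s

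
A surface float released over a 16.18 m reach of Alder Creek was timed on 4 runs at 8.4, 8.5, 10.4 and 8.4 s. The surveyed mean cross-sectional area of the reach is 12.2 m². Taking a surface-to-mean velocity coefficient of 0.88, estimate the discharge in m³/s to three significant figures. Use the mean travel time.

t̄ = (8.4 + 8.5 + 10.4 + 8.4) / 4 = 8.925 s
v_surface = L / t̄ = 16.18 / 8.925 = 1.813 m/s
v_mean = 0.88 × 1.813 = 1.595 m/s
Q = A × v_mean = 12.2 × 1.595 = 19.46 m³/s

19.5 m³/s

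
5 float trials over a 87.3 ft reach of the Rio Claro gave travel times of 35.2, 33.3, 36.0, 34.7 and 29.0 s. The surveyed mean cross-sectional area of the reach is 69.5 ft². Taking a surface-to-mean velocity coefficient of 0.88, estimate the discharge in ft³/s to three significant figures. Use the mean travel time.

159 ft³/s

t̄ = (35.2 + 33.3 + 36.0 + 34.7 + 29.0) / 5 = 33.64 s
v_surface = L / t̄ = 87.3 / 33.64 = 2.595 ft/s
v_mean = 0.88 × 2.595 = 2.284 ft/s
Q = A × v_mean = 69.5 × 2.284 = 158.7 ft³/s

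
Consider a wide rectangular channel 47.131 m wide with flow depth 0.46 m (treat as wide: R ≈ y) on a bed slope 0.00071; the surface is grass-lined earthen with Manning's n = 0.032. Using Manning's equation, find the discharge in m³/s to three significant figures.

10.8 m³/s

A = b·y = 47.131 × 0.46 = 21.68 m²
Wide channel: R ≈ y = 0.46 m
Q = (1/n)·A·R^(2/3)·S^(1/2) = (1/0.032) × 21.68 × 0.4600^(2/3) × 0.00071^(1/2) = 10.76 m³/s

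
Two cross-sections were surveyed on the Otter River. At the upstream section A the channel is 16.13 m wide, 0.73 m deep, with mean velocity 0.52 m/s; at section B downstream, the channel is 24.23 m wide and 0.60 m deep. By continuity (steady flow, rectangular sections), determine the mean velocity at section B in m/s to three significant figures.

Q = A₁V₁ = (16.13×0.73) × 0.52 = 6.123 m³/s
A₂ = 24.23 × 0.60 = 14.54 m²
V₂ = Q/A₂ = 6.123/14.54 = 0.4212 m/s

0.421 m/s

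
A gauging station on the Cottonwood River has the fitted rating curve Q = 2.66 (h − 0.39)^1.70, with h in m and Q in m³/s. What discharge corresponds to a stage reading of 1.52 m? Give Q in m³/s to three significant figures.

Q = 2.66 × (1.52 − 0.39)^1.70 = 2.66 × 1.13^1.70 = 3.274 m³/s

3.27 m³/s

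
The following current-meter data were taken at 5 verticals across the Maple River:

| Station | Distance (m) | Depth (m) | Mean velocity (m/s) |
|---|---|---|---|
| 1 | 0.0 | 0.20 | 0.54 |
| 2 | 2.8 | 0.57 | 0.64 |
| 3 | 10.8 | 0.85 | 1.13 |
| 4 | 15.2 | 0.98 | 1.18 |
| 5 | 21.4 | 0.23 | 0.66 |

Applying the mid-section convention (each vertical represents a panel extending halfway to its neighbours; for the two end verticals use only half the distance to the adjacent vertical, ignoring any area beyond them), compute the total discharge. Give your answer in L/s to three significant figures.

w_1 = (2.8 − 0.0)/2 = 1.4 m; q_1 = 0.54 × 0.20 × 1.4 = 0.1512 m³/s
w_2 = (10.8 − 0.0)/2 = 5.4 m; q_2 = 0.64 × 0.57 × 5.4 = 1.970 m³/s
w_3 = (15.2 − 2.8)/2 = 6.2 m; q_3 = 1.13 × 0.85 × 6.2 = 5.955 m³/s
w_4 = (21.4 − 10.8)/2 = 5.3 m; q_4 = 1.18 × 0.98 × 5.3 = 6.129 m³/s
w_5 = (21.4 − 15.2)/2 = 3.1 m; q_5 = 0.66 × 0.23 × 3.1 = 0.4706 m³/s
Q = Σ qᵢ = 14.68 m³/s
= 14.68 × 1000 = 14680 L/s

14700 L/s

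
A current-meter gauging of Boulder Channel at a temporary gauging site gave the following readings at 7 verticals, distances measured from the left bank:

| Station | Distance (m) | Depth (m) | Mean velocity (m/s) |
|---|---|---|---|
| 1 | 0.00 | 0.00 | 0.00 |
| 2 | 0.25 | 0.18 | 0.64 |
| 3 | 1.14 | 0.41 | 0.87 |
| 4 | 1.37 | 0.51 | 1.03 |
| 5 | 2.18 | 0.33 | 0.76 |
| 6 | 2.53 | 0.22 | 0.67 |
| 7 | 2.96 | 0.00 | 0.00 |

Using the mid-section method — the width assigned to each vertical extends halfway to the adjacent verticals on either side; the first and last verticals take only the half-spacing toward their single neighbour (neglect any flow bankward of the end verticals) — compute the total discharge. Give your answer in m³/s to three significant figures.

0.742 m³/s

w_2 = (1.14 − 0.00)/2 = 0.57 m; q_2 = 0.64 × 0.18 × 0.57 = 0.06566 m³/s
w_3 = (1.37 − 0.25)/2 = 0.56 m; q_3 = 0.87 × 0.41 × 0.56 = 0.1998 m³/s
w_4 = (2.18 − 1.14)/2 = 0.52 m; q_4 = 1.03 × 0.51 × 0.52 = 0.2732 m³/s
w_5 = (2.53 − 1.37)/2 = 0.58 m; q_5 = 0.76 × 0.33 × 0.58 = 0.1455 m³/s
w_6 = (2.96 − 2.18)/2 = 0.39 m; q_6 = 0.67 × 0.22 × 0.39 = 0.05749 m³/s
Stations 1, 7 contribute zero (depth or velocity is 0).
Q = Σ qᵢ = 0.7415 m³/s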